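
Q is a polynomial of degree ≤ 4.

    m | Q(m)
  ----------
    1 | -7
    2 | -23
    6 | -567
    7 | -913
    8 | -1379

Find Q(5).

-323

Write Q(m) = am^4 + bm³ + cm² + dm + e; the 5 given values yield a linear system in the 5 coefficients.
Solving, the leading coefficient vanishes, and Q(m) = -3m³ + 3m² - 4m - 3.
Then Q(5) = -323.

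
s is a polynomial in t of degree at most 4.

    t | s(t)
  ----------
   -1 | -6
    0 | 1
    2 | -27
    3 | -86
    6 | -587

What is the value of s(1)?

Write s(t) = at^4 + bt³ + ct² + dt + e; the 5 given values yield a linear system in the 5 coefficients.
Solving, the leading coefficient vanishes, and s(t) = -2t³ - 5t² + 4t + 1.
Then s(1) = -2.

-2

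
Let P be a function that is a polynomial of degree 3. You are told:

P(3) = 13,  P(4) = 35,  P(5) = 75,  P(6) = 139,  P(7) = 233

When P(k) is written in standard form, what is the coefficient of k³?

1

First differences: 22, 40, 64, 94. Second differences: 18, 24, 30. Third differences: 6, 6.
Level-3 differences are constant, so P has degree 3.
Fitting a degree-3 polynomial gives P(k) = k³ - 3k² + 6k - 5.
The coefficient of k³ is 1.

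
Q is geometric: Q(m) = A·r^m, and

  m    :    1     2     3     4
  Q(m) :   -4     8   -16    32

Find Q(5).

Consecutive ratio: 8/(-4) = -2, and -16/8 = -2, so r = -2.
Then A·(-2)^1 = -4 gives A = 2, and Q(m) = 2·(-2)^m.
Q(5) = 2·(-2)^5 = -64.

-64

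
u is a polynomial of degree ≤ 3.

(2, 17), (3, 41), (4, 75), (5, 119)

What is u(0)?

Write u(t) = at³ + bt² + ct + d; the 4 given values yield a linear system in the 4 coefficients.
Solving, the leading coefficient vanishes, and u(t) = 5t² - t - 1.
The constant term is u(0) = -1.

-1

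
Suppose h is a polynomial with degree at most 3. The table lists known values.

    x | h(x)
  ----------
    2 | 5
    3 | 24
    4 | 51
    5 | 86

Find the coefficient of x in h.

First differences: 19, 27, 35. Second differences: 8, 8.
Level-2 differences are constant, so h has degree 2.
Fitting a degree-2 polynomial gives h(x) = 4x² - x - 9.
The coefficient of x is -1.

-1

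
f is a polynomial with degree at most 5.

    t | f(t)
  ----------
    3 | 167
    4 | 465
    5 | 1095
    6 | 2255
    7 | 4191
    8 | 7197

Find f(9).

First differences: 298, 630, 1160, 1936, 3006. Second differences: 332, 530, 776, 1070. Third differences: 198, 246, 294. Fourth differences: 48, 48.
Level-4 differences are constant, so f has degree 4.
Extending the table by one column gives the next first difference 4418, so f(9) = 7197 + 4418 = 11615.

11615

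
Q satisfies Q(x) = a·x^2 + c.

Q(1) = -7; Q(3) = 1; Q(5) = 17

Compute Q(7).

From Q(1) = -7 and Q(3) = 1: 1a + c = -7 and 9a + c = 1.
Subtracting: 8a = 8, so a = 1; then c = -7 − 1·1 = -8.
So Q(x) = 1x² − 8, and Q(7) = 41.

41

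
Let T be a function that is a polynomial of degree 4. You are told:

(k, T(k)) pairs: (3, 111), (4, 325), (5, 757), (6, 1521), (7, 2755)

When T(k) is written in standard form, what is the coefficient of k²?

0

Write T(k) = ak^4 + bk³ + ck² + dk + e; the 5 given values yield a linear system in the 5 coefficients.
Solving, T(k) = k^4 + k³ + 2k - 3.
The coefficient of k² is 0.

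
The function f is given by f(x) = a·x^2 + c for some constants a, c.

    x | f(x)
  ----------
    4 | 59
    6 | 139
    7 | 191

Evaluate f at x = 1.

From f(4) = 59 and f(6) = 139: 16a + c = 59 and 36a + c = 139.
Subtracting: 20a = 80, so a = 4; then c = 59 − 4·16 = -5.
So f(x) = 4x² − 5, and f(1) = -1.

-1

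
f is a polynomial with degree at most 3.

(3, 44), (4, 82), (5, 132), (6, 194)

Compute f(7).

First differences: 38, 50, 62. Second differences: 12, 12.
Level-2 differences are constant, so f has degree 2.
Fitting a degree-2 polynomial gives f(x) = 6x² - 4x + 2.
Then f(7) = 268.

268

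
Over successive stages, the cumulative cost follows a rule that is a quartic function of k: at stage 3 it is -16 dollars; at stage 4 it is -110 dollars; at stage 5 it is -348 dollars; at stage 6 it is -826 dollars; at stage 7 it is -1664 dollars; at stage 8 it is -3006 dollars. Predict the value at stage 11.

-11856

Write the value at k as g(k).
First differences: -94, -238, -478, -838, -1342. Second differences: -144, -240, -360, -504. Third differences: -96, -120, -144. Fourth differences: -24, -24.
Level-4 differences are constant, so g has degree 4.
Fitting a degree-4 polynomial gives g(k) = -k^4 + 2k³ + k² + 2.
Then g(11) = -11856.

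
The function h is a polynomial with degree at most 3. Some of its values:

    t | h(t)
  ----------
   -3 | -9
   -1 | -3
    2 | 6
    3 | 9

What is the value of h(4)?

Write h(t) = at³ + bt² + ct + d; the 4 given values yield a linear system in the 4 coefficients.
Solving, the top 2 coefficients vanish, and h(t) = 3t.
Then h(4) = 12.

12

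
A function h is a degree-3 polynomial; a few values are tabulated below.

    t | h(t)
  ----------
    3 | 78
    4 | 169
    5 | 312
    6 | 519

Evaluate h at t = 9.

1644

Write h(t) = at³ + bt² + ct + d; the 4 given values yield a linear system in the 4 coefficients.
Solving, h(t) = 2t³ + 2t² + 3t - 3.
Then h(9) = 1644.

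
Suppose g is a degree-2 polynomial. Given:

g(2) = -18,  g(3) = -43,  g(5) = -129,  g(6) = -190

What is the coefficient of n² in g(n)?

Write g(n) = an² + bn + c; the 4 given values yield a linear system in the 3 coefficients.
Solving, g(n) = -6n² + 5n - 4.
The coefficient of n² is -6.

-6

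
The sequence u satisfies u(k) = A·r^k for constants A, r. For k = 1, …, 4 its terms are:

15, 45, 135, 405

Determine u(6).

Consecutive ratio: 45/15 = 3, and 135/45 = 3, so r = 3.
Then A·3^1 = 15 gives A = 5, and u(k) = 5·3^k.
u(6) = 5·3^6 = 3645.

3645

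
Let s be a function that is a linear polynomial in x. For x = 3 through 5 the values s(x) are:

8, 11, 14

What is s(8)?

23

Write s(x) = ax + b; the 3 given values yield a linear system in the 2 coefficients.
Solving, s(x) = 3x - 1.
Then s(8) = 23.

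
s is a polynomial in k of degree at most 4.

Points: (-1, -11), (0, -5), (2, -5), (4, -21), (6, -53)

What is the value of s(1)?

Write s(k) = ak^4 + bk³ + ck² + dk + e; the 5 given values yield a linear system in the 5 coefficients.
Solving, the top 2 coefficients vanish, and s(k) = -2k² + 4k - 5.
Then s(1) = -3.

-3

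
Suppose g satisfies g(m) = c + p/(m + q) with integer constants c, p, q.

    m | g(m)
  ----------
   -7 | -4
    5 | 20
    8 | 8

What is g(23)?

2

(g(m) − c)(m + q) = p for each data point; the three points give a linear system in c and q, then p follows.
Solving: c = 0, q = -3, p = 40, so g(m) = 40/(m − 3).
Then g(23) = 0 + 40/20 = 2.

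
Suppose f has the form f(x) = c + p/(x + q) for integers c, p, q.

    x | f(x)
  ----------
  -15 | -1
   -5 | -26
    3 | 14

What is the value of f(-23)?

(f(x) − c)(x + q) = p for each data point; the three points give a linear system in c and q, then p follows.
Solving: c = 4, q = 3, p = 60, so f(x) = 4 + 60/(x + 3).
Then f(-23) = 4 + 60/(-20) = 1.

1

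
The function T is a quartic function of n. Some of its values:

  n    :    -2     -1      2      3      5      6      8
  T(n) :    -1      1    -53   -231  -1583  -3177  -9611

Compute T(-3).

-63

Write T(n) = an^4 + bn³ + cn² + dn + e; the 7 given values yield a linear system in the 5 coefficients.
Solving, T(n) = -2n^4 - 3n³ + 2n² - n - 3.
Then T(-3) = -63.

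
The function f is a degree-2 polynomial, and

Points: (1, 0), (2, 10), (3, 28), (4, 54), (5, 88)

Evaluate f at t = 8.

Write f(t) = at² + bt + c; the 5 given values yield a linear system in the 3 coefficients.
Solving, f(t) = 4t² - 2t - 2.
Then f(8) = 238.

238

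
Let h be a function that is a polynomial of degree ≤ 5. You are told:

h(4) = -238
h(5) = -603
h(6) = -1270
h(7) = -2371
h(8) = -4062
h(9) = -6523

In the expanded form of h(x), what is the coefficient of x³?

0

Write h(x) = ax^5 + bx^4 + cx³ + dx² + ex + p; the 6 given values yield a linear system in the 6 coefficients.
Solving, the leading coefficient vanishes, and h(x) = -x^4 + 4x + 2.
The coefficient of x³ is 0.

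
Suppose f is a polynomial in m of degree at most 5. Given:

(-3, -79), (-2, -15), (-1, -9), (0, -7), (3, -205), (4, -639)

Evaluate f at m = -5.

-837

Write f(m) = am^5 + bm^4 + cm³ + dm² + em + p; the 6 given values yield a linear system in the 6 coefficients.
Solving, the leading coefficient vanishes, and f(m) = -2m^4 - 3m³ + 3m² + 6m - 7.
Then f(-5) = -837.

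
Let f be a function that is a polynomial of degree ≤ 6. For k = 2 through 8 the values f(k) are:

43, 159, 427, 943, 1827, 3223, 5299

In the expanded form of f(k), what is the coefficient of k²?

3

First differences: 116, 268, 516, 884, 1396, 2076. Second differences: 152, 248, 368, 512, 680. Third differences: 96, 120, 144, 168. Fourth differences: 24, 24, 24.
Level-4 differences are constant, so f has degree 4.
Fitting a degree-4 polynomial gives f(k) = k^4 + 2k³ + 3k² - 2k + 3.
The coefficient of k² is 3.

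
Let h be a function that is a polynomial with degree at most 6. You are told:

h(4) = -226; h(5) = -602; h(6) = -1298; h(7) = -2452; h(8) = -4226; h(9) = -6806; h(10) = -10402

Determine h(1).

First differences: -376, -696, -1154, -1774, -2580, -3596. Second differences: -320, -458, -620, -806, -1016. Third differences: -138, -162, -186, -210. Fourth differences: -24, -24, -24.
Level-4 differences are constant, so h has degree 4.
Fitting a degree-4 polynomial gives h(x) = -x^4 - x³ + 6x² - 2.
Then h(1) = 2.

2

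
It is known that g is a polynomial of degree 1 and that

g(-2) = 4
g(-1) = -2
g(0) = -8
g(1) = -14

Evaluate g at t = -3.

Write g(t) = at + b; the 4 given values yield a linear system in the 2 coefficients.
Solving, g(t) = -6t - 8.
Then g(-3) = 10.

10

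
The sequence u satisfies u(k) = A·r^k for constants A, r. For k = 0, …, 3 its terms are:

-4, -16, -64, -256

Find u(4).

-1024

Consecutive ratio: -16/(-4) = 4, and -64/(-16) = 4, so r = 4.
Then A·4^0 = -4 gives A = -4, and u(k) = -4·4^k.
u(4) = -4·4^4 = -1024.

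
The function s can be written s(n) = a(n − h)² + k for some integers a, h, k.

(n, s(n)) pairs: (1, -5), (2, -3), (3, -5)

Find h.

First differences 2, -2; second difference -4 = 2a, so a = -2.
Expanding, the n-coefficient is −2ah = 4h; matching it to the data gives h = 2, and then k = -3.
So s(n) = -2(n − 2)² − 3.
Hence h = 2.

2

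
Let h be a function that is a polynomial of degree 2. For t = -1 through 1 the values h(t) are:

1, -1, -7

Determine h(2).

-17

Write h(t) = at² + bt + c; the 3 given values yield a linear system in the 3 coefficients.
Solving, h(t) = -2t² - 4t - 1.
Then h(2) = -17.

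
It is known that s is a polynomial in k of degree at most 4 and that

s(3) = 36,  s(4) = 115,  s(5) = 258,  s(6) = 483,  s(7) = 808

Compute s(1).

-2

First differences: 79, 143, 225, 325. Second differences: 64, 82, 100. Third differences: 18, 18.
Level-3 differences are constant, so s has degree 3.
Fitting a degree-3 polynomial gives s(k) = 3k³ - 4k² - 4k + 3.
Then s(1) = -2.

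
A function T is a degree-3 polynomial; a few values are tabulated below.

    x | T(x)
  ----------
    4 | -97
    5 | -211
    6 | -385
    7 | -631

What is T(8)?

Write T(x) = ax³ + bx² + cx + d; the 4 given values yield a linear system in the 4 coefficients.
Solving, T(x) = -2x³ + 8x - 1.
Then T(8) = -961.

-961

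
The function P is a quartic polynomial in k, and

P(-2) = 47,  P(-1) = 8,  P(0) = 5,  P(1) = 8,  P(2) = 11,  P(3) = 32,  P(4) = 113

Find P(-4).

First differences: -39, -3, 3, 3, 21, 81. Second differences: 36, 6, 0, 18, 60. Third differences: -30, -6, 18, 42. Fourth differences: 24, 24, 24.
Level-4 differences are constant, so P has degree 4.
Fitting a degree-4 polynomial gives P(k) = k^4 - 3k³ + 2k² + 3k + 5.
Then P(-4) = 473.

473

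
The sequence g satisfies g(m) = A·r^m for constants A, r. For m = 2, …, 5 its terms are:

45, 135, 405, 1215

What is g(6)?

3645

Consecutive ratio: 135/45 = 3, and 405/135 = 3, so r = 3.
Then A·3^2 = 45 gives A = 5, and g(m) = 5·3^m.
g(6) = 5·3^6 = 3645.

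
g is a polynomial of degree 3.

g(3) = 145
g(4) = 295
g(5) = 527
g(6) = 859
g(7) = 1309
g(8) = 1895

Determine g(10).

3547

First differences: 150, 232, 332, 450, 586. Second differences: 82, 100, 118, 136. Third differences: 18, 18, 18.
Level-3 differences are constant, so g has degree 3.
Fitting a degree-3 polynomial gives g(m) = 3m³ + 5m² + 4m + 7.
Then g(10) = 3547.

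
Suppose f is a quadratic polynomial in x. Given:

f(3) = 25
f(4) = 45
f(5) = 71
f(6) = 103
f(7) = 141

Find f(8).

First differences: 20, 26, 32, 38. Second differences: 6, 6, 6.
Level-2 differences are constant, so f has degree 2.
Fitting a degree-2 polynomial gives f(x) = 3x² - x + 1.
Then f(8) = 185.

185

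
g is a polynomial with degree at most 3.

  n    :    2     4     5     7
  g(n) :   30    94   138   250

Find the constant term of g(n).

Write g(n) = an³ + bn² + cn + d; the 4 given values yield a linear system in the 4 coefficients.
Solving, the leading coefficient vanishes, and g(n) = 4n² + 8n - 2.
The constant term is g(0) = -2.

-2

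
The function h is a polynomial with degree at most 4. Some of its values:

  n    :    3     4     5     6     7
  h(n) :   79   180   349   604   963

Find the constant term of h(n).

First differences: 101, 169, 255, 359. Second differences: 68, 86, 104. Third differences: 18, 18.
Level-3 differences are constant, so h has degree 3.
Fitting a degree-3 polynomial gives h(n) = 3n³ - 2n² + 4n + 4.
The constant term is h(0) = 4.

4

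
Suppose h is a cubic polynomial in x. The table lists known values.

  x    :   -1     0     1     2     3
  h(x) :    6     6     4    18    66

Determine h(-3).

-72

Write h(x) = ax³ + bx² + cx + d; the 5 given values yield a linear system in the 4 coefficients.
Solving, h(x) = 3x³ - x² - 4x + 6.
Then h(-3) = -72.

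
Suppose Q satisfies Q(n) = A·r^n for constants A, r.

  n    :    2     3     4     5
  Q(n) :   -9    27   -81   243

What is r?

-3

Consecutive ratio: 27/(-9) = -3, and -81/27 = -3, so r = -3.
Then A·(-3)^2 = -9 gives A = -1, and Q(n) = -1·(-3)^n.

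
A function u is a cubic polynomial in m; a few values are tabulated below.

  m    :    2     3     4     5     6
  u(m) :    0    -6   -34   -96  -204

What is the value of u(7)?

-370

First differences: -6, -28, -62, -108. Second differences: -22, -34, -46. Third differences: -12, -12.
Level-3 differences are constant, so u has degree 3.
Fitting a degree-3 polynomial gives u(m) = -2m³ + 7m² - 3m - 6.
Then u(7) = -370.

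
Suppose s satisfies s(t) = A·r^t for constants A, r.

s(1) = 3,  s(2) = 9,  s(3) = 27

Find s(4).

Consecutive ratio: 9/3 = 3, and 27/9 = 3, so r = 3.
Then A·3^1 = 3 gives A = 1, and s(t) = 1·3^t.
s(4) = 1·3^4 = 81.

81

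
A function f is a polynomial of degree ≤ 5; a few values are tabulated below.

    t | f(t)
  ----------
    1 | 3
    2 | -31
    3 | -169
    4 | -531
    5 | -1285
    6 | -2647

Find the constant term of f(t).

First differences: -34, -138, -362, -754, -1362. Second differences: -104, -224, -392, -608. Third differences: -120, -168, -216. Fourth differences: -48, -48.
Level-4 differences are constant, so f has degree 4.
Fitting a degree-4 polynomial gives f(t) = -2t^4 - 2t² + 2t + 5.
The constant term is f(0) = 5.

5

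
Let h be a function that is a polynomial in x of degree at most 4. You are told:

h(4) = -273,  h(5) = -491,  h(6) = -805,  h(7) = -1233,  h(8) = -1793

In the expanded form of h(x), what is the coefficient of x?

-8

First differences: -218, -314, -428, -560. Second differences: -96, -114, -132. Third differences: -18, -18.
Level-3 differences are constant, so h has degree 3.
Fitting a degree-3 polynomial gives h(x) = -3x³ - 3x² - 8x - 1.
The coefficient of x is -8.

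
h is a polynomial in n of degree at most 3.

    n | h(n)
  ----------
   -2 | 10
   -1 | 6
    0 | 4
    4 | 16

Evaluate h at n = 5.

24

Write h(n) = an³ + bn² + cn + d; the 4 given values yield a linear system in the 4 coefficients.
Solving, the leading coefficient vanishes, and h(n) = n² - n + 4.
Then h(5) = 24.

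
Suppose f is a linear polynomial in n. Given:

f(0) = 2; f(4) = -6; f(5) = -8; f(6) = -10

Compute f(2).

Write f(n) = an + b; the 4 given values yield a linear system in the 2 coefficients.
Solving, f(n) = -2n + 2.
Then f(2) = -2.

-2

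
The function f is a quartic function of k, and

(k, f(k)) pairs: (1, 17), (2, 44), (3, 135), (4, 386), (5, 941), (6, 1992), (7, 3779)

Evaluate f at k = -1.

11

First differences: 27, 91, 251, 555, 1051, 1787. Second differences: 64, 160, 304, 496, 736. Third differences: 96, 144, 192, 240. Fourth differences: 48, 48, 48.
Level-4 differences are constant, so f has degree 4.
Fitting a degree-4 polynomial gives f(k) = 2k^4 - 4k³ + 6k² + 7k + 6.
Then f(-1) = 11.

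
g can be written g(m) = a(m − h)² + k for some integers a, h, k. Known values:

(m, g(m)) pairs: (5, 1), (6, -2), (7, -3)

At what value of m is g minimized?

7

First differences -3, -1; second difference 2 = 2a, so a = 1.
Expanding, the m-coefficient is −2ah = -2h; matching it to the data gives h = 7, and then k = -3.
So g(m) = 1(m − 7)² − 3.
Hence h = 7.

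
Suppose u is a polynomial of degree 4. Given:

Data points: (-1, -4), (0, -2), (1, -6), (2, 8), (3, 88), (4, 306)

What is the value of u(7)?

First differences: 2, -4, 14, 80, 218. Second differences: -6, 18, 66, 138. Third differences: 24, 48, 72. Fourth differences: 24, 24.
Level-4 differences are constant, so u has degree 4.
Fitting a degree-4 polynomial gives u(m) = m^4 + 2m³ - 4m² - 3m - 2.
Then u(7) = 2868.

2868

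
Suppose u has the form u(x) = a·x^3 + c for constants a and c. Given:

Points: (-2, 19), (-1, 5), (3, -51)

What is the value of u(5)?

From u(-2) = 19 and u(-1) = 5: -8a + c = 19 and -1a + c = 5.
Subtracting: 7a = -14, so a = -2; then c = 19 − (-2)·(-8) = 3.
So u(x) = -2x³ + 3, and u(5) = -247.

-247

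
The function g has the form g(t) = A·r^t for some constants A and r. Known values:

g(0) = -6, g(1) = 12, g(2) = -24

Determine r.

-2

Consecutive ratio: 12/(-6) = -2, and -24/12 = -2, so r = -2.
Then A·(-2)^0 = -6 gives A = -6, and g(t) = -6·(-2)^t.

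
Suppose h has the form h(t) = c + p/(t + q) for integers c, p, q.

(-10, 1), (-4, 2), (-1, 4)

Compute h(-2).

(h(t) − c)(t + q) = p for each data point; the three points give a linear system in c and q, then p follows.
Solving: c = 0, q = -2, p = -12, so h(t) = -12/(t − 2).
Then h(-2) = 0 − 12/(-4) = 3.

3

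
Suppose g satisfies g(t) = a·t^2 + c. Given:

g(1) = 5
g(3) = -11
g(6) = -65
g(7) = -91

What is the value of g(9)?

From g(1) = 5 and g(3) = -11: 1a + c = 5 and 9a + c = -11.
Subtracting: 8a = -16, so a = -2; then c = 5 − (-2)·1 = 7.
So g(t) = -2t² + 7, and g(9) = -155.

-155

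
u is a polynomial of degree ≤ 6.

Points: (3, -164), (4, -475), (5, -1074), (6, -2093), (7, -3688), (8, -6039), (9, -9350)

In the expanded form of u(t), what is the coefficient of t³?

First differences: -311, -599, -1019, -1595, -2351, -3311. Second differences: -288, -420, -576, -756, -960. Third differences: -132, -156, -180, -204. Fourth differences: -24, -24, -24.
Level-4 differences are constant, so u has degree 4.
Fitting a degree-4 polynomial gives u(t) = -t^4 - 4t³ + t² + 5t + 1.
The coefficient of t³ is -4.

-4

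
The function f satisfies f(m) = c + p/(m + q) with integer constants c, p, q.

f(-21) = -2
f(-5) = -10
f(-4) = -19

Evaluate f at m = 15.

0

(f(m) − c)(m + q) = p for each data point; the three points give a linear system in c and q, then p follows.
Solving: c = -1, q = 3, p = 18, so f(m) = -1 + 18/(m + 3).
Then f(15) = -1 + 18/18 = 0.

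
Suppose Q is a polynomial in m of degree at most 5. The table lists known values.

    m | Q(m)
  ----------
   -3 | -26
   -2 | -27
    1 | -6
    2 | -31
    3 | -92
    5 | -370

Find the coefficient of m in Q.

Write Q(m) = am^5 + bm^4 + cm³ + dm² + em + p; the 6 given values yield a linear system in the 6 coefficients.
Solving, the top 2 coefficients vanish, and Q(m) = -2m³ - 6m² + 7m - 5.
The coefficient of m is 7.

7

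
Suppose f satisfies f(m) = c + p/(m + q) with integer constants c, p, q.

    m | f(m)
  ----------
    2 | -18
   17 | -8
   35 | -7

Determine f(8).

-10

(f(m) − c)(m + q) = p for each data point; the three points give a linear system in c and q, then p follows.
Solving: c = -6, q = 1, p = -36, so f(m) = -6 − 36/(m + 1).
Then f(8) = -6 − 36/9 = -10.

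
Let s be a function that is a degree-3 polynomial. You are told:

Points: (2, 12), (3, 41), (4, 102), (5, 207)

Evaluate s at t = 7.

Write s(t) = at³ + bt² + ct + d; the 4 given values yield a linear system in the 4 coefficients.
Solving, s(t) = 2t³ - 2t² + t + 2.
Then s(7) = 597.

597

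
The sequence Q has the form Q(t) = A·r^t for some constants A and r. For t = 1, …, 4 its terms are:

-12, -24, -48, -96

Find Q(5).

Consecutive ratio: -24/(-12) = 2, and -48/(-24) = 2, so r = 2.
Then A·2^1 = -12 gives A = -6, and Q(t) = -6·2^t.
Q(5) = -6·2^5 = -192.

-192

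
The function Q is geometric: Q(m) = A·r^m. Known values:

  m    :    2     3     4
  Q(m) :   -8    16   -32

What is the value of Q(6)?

-128

Consecutive ratio: 16/(-8) = -2, and -32/16 = -2, so r = -2.
Then A·(-2)^2 = -8 gives A = -2, and Q(m) = -2·(-2)^m.
Q(6) = -2·(-2)^6 = -128.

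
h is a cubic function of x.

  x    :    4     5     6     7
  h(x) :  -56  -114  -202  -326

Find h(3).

-22

Write h(x) = ax³ + bx² + cx + d; the 4 given values yield a linear system in the 4 coefficients.
Solving, h(x) = -x³ + 3x - 4.
Then h(3) = -22.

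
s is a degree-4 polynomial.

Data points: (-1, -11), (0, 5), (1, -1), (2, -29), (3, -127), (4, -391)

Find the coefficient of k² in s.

-9

First differences: 16, -6, -28, -98, -264. Second differences: -22, -22, -70, -166. Third differences: 0, -48, -96. Fourth differences: -48, -48.
Level-4 differences are constant, so s has degree 4.
Fitting a degree-4 polynomial gives s(k) = -2k^4 + 4k³ - 9k² + k + 5.
The coefficient of k² is -9.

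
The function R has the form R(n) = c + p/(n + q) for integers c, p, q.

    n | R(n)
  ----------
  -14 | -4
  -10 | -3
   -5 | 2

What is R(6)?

(R(n) − c)(n + q) = p for each data point; the three points give a linear system in c and q, then p follows.
Solving: c = -6, q = 2, p = -24, so R(n) = -6 − 24/(n + 2).
Then R(6) = -6 − 24/8 = -9.

-9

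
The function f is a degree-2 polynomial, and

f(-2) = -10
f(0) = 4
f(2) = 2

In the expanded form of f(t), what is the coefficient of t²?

Write f(t) = at² + bt + c; the 3 given values yield a linear system in the 3 coefficients.
Solving, f(t) = -2t² + 3t + 4.
The coefficient of t² is -2.

-2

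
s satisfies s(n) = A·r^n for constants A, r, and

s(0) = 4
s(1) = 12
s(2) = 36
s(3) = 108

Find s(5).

Consecutive ratio: 12/4 = 3, and 36/12 = 3, so r = 3.
Then A·3^0 = 4 gives A = 4, and s(n) = 4·3^n.
s(5) = 4·3^5 = 972.

972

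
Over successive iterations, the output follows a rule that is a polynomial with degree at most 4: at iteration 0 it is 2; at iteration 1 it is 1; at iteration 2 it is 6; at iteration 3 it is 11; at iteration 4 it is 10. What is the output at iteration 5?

Write the value at m as s(m).
Write s(m) = am^4 + bm³ + cm² + dm + e; the 5 given values yield a linear system in the 5 coefficients.
Solving, the leading coefficient vanishes, and s(m) = -m³ + 6m² - 6m + 2.
Then s(5) = -3.

-3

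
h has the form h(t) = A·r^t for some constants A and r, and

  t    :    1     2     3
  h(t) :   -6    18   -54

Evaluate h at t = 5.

-486

Consecutive ratio: 18/(-6) = -3, and -54/18 = -3, so r = -3.
Then A·(-3)^1 = -6 gives A = 2, and h(t) = 2·(-3)^t.
h(5) = 2·(-3)^5 = -486.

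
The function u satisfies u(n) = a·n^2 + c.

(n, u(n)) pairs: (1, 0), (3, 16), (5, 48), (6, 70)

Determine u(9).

From u(1) = 0 and u(3) = 16: 1a + c = 0 and 9a + c = 16.
Subtracting: 8a = 16, so a = 2; then c = 0 − 2·1 = -2.
So u(n) = 2n² − 2, and u(9) = 160.

160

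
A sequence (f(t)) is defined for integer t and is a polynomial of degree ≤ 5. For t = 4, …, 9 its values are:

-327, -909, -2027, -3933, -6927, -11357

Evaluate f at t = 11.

-26157

Write f(t) = at^5 + bt^4 + ct³ + dt² + et + p; the 6 given values yield a linear system in the 6 coefficients.
Solving, the leading coefficient vanishes, and f(t) = -2t^4 + 2t³ + 4t² - 2t + 1.
Then f(11) = -26157.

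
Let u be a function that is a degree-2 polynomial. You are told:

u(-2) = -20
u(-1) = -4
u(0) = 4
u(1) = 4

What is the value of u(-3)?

-44

First differences: 16, 8, 0. Second differences: -8, -8.
Level-2 differences are constant, so u has degree 2.
Fitting a degree-2 polynomial gives u(x) = -4x² + 4x + 4.
Then u(-3) = -44.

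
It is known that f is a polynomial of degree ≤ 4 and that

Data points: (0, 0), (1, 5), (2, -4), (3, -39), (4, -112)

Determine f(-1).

-7

Write f(x) = ax^4 + bx³ + cx² + dx + e; the 5 given values yield a linear system in the 5 coefficients.
Solving, the leading coefficient vanishes, and f(x) = -2x³ - x² + 8x.
Then f(-1) = -7.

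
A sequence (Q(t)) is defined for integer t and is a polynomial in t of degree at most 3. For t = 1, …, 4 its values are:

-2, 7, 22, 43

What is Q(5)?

First differences: 9, 15, 21. Second differences: 6, 6.
Level-2 differences are constant, so Q has degree 2.
Extending the table by one column gives the next first difference 27, so Q(5) = 43 + 27 = 70.

70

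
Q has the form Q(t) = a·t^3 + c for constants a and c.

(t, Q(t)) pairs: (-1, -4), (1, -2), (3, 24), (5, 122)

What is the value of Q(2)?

5

From Q(-1) = -4 and Q(1) = -2: -1a + c = -4 and 1a + c = -2.
Subtracting: 2a = 2, so a = 1; then c = -4 − 1·(-1) = -3.
So Q(t) = 1t³ − 3, and Q(2) = 5.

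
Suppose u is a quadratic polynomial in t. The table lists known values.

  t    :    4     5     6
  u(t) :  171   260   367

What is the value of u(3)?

100

Write u(t) = at² + bt + c; the 3 given values yield a linear system in the 3 coefficients.
Solving, u(t) = 9t² + 8t - 5.
Then u(3) = 100.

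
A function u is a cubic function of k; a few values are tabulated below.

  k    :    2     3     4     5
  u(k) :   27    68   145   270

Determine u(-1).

Write u(k) = ak³ + bk² + ck + d; the 4 given values yield a linear system in the 4 coefficients.
Solving, u(k) = 2k³ + 3k + 5.
Then u(-1) = 0.

0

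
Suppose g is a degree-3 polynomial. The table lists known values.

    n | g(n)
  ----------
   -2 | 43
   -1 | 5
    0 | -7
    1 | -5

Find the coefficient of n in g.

Write g(n) = an³ + bn² + cn + d; the 4 given values yield a linear system in the 4 coefficients.
Solving, g(n) = -2n³ + 7n² - 3n - 7.
The coefficient of n is -3.

-3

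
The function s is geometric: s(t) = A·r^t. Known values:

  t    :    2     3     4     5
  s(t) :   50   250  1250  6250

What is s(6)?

Consecutive ratio: 250/50 = 5, and 1250/250 = 5, so r = 5.
Then A·5^2 = 50 gives A = 2, and s(t) = 2·5^t.
s(6) = 2·5^6 = 31250.

31250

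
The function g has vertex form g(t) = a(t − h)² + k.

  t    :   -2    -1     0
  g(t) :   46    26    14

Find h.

1

First differences -20, -12; second difference 8 = 2a, so a = 4.
Expanding, the t-coefficient is −2ah = -8h; matching it to the data gives h = 1, and then k = 10.
So g(t) = 4(t − 1)² + 10.
Hence h = 1.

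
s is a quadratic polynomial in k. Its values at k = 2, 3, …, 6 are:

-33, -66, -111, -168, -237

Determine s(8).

-411

First differences: -33, -45, -57, -69. Second differences: -12, -12, -12.
Level-2 differences are constant, so s has degree 2.
Fitting a degree-2 polynomial gives s(k) = -6k² - 3k - 3.
Then s(8) = -411.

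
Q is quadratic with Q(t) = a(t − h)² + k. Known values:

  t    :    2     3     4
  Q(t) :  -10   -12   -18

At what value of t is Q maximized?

2

First differences -2, -6; second difference -4 = 2a, so a = -2.
Expanding, the t-coefficient is −2ah = 4h; matching it to the data gives h = 2, and then k = -10.
So Q(t) = -2(t − 2)² − 10.
Hence h = 2.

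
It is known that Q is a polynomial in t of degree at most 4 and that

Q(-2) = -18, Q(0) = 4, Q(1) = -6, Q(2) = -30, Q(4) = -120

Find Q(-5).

Write Q(t) = at^4 + bt³ + ct² + dt + e; the 5 given values yield a linear system in the 5 coefficients.
Solving, the top 2 coefficients vanish, and Q(t) = -7t² - 3t + 4.
Then Q(-5) = -156.

-156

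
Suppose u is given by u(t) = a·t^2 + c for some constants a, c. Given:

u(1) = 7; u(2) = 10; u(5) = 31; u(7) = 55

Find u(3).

15

From u(1) = 7 and u(2) = 10: 1a + c = 7 and 4a + c = 10.
Subtracting: 3a = 3, so a = 1; then c = 7 − 1·1 = 6.
So u(t) = 1t² + 6, and u(3) = 15.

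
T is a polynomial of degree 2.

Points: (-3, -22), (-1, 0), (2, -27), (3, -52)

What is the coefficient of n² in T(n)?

-4

Write T(n) = an² + bn + c; the 4 given values yield a linear system in the 3 coefficients.
Solving, T(n) = -4n² - 5n - 1.
The coefficient of n² is -4.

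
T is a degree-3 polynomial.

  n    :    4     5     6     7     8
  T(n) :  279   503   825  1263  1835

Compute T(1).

First differences: 224, 322, 438, 572. Second differences: 98, 116, 134. Third differences: 18, 18.
Level-3 differences are constant, so T has degree 3.
Fitting a degree-3 polynomial gives T(n) = 3n³ + 4n² + 5n + 3.
Then T(1) = 15.

15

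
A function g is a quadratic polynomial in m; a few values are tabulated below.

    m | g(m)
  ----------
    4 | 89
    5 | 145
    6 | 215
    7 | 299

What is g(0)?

5

Write g(m) = am² + bm + c; the 4 given values yield a linear system in the 3 coefficients.
Solving, g(m) = 7m² - 7m + 5.
The constant term is g(0) = 5.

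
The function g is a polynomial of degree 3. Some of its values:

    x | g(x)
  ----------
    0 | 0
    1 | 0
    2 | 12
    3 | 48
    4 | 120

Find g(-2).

-12

Write g(x) = ax³ + bx² + cx + d; the 5 given values yield a linear system in the 4 coefficients.
Solving, g(x) = 2x³ - 2x.
Then g(-2) = -12.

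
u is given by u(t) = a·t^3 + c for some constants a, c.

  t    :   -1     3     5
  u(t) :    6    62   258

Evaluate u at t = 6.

440

From u(-1) = 6 and u(3) = 62: -1a + c = 6 and 27a + c = 62.
Subtracting: 28a = 56, so a = 2; then c = 6 − 2·(-1) = 8.
So u(t) = 2t³ + 8, and u(6) = 440.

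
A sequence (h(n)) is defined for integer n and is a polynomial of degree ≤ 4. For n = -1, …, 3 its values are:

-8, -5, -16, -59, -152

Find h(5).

First differences: 3, -11, -43, -93. Second differences: -14, -32, -50. Third differences: -18, -18.
Level-3 differences are constant, so h has degree 3.
Fitting a degree-3 polynomial gives h(n) = -3n³ - 7n² - n - 5.
Then h(5) = -560.

-560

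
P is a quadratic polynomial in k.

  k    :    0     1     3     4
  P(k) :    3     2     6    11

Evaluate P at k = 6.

27

Write P(k) = ak² + bk + c; the 4 given values yield a linear system in the 3 coefficients.
Solving, P(k) = k² - 2k + 3.
Then P(6) = 27.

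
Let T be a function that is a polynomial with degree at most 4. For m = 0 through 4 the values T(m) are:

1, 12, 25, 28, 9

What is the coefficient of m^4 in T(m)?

First differences: 11, 13, 3, -19. Second differences: 2, -10, -22. Third differences: -12, -12.
Level-3 differences are constant, so T has degree 3.
Fitting a degree-3 polynomial gives T(m) = -2m³ + 7m² + 6m + 1.
The coefficient of m^4 is 0.

0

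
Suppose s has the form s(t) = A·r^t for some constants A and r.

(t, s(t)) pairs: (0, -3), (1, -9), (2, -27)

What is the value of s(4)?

-243

Consecutive ratio: -9/(-3) = 3, and -27/(-9) = 3, so r = 3.
Then A·3^0 = -3 gives A = -3, and s(t) = -3·3^t.
s(4) = -3·3^4 = -243.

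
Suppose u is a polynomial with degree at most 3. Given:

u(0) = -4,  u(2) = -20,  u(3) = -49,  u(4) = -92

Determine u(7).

Write u(x) = ax³ + bx² + cx + d; the 4 given values yield a linear system in the 4 coefficients.
Solving, the leading coefficient vanishes, and u(x) = -7x² + 6x - 4.
Then u(7) = -305.

-305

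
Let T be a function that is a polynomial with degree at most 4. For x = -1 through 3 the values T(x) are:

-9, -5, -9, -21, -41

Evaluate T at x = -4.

-69

Write T(x) = ax^4 + bx³ + cx² + dx + e; the 5 given values yield a linear system in the 5 coefficients.
Solving, the top 2 coefficients vanish, and T(x) = -4x² - 5.
Then T(-4) = -69.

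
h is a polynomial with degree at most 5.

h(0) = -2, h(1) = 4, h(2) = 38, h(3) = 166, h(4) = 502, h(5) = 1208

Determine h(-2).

Write h(n) = an^5 + bn^4 + cn³ + dn² + en + p; the 6 given values yield a linear system in the 6 coefficients.
Solving, the leading coefficient vanishes, and h(n) = 2n^4 - n³ + 3n² + 2n - 2.
Then h(-2) = 46.

46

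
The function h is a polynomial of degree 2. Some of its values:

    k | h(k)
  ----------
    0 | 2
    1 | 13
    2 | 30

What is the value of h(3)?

53

Write h(k) = ak² + bk + c; the 3 given values yield a linear system in the 3 coefficients.
Solving, h(k) = 3k² + 8k + 2.
Then h(3) = 53.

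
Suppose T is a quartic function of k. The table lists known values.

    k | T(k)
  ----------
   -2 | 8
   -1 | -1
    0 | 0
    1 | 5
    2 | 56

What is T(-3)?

Write T(k) = ak^4 + bk³ + ck² + dk + e; the 5 given values yield a linear system in the 5 coefficients.
Solving, T(k) = 2k^4 + 3k³.
Then T(-3) = 81.

81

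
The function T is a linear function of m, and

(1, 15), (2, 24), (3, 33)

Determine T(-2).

-12

First differences: 9, 9.
Level-1 differences are constant, so T has degree 1.
Fitting a degree-1 polynomial gives T(m) = 9m + 6.
Then T(-2) = -12.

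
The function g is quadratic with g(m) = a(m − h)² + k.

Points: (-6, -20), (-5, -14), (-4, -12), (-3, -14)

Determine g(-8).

-44

First differences 6, 2, -2; second difference -4 = 2a, so a = -2.
Expanding, the m-coefficient is −2ah = 4h; matching it to the data gives h = -4, and then k = -12.
So g(m) = -2(m + 4)² − 12.
g(-8) = -2·(-4)² − 12 = -44.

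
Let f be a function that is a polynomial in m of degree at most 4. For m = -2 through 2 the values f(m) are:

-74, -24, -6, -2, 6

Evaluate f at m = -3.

-174

First differences: 50, 18, 4, 8. Second differences: -32, -14, 4. Third differences: 18, 18.
Level-3 differences are constant, so f has degree 3.
Fitting a degree-3 polynomial gives f(m) = 3m³ - 7m² + 8m - 6.
Then f(-3) = -174.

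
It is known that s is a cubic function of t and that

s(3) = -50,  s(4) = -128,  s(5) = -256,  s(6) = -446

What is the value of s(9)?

-1508

Write s(t) = at³ + bt² + ct + d; the 4 given values yield a linear system in the 4 coefficients.
Solving, s(t) = -2t³ - t² + 3t + 4.
Then s(9) = -1508.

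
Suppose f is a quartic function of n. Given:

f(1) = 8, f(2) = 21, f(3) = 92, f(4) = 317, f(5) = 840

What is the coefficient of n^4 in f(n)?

2

Write f(n) = an^4 + bn³ + cn² + dn + e; the 5 given values yield a linear system in the 5 coefficients.
Solving, f(n) = 2n^4 - 4n³ + 3n² + 2n + 5.
The coefficient of n^4 is 2.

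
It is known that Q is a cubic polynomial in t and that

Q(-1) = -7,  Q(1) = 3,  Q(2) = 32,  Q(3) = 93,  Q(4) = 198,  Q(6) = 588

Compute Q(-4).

-82

Write Q(t) = at³ + bt² + ct + d; the 6 given values yield a linear system in the 4 coefficients.
Solving, Q(t) = 2t³ + 4t² + 3t - 6.
Then Q(-4) = -82.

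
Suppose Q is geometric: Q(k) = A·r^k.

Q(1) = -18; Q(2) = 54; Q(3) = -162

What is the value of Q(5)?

-1458

Consecutive ratio: 54/(-18) = -3, and -162/54 = -3, so r = -3.
Then A·(-3)^1 = -18 gives A = 6, and Q(k) = 6·(-3)^k.
Q(5) = 6·(-3)^5 = -1458.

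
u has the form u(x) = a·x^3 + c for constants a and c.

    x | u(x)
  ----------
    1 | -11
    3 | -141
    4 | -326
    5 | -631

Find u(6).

-1086

From u(1) = -11 and u(3) = -141: 1a + c = -11 and 27a + c = -141.
Subtracting: 26a = -130, so a = -5; then c = -11 − (-5)·1 = -6.
So u(x) = -5x³ − 6, and u(6) = -1086.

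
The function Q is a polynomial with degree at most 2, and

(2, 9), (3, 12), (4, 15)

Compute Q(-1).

0

First differences: 3, 3.
Level-1 differences are constant, so Q has degree 1.
Fitting a degree-1 polynomial gives Q(n) = 3n + 3.
Then Q(-1) = 0.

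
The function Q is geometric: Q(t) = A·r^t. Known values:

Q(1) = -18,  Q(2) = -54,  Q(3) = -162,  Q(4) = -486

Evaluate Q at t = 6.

-4374

Consecutive ratio: -54/(-18) = 3, and -162/(-54) = 3, so r = 3.
Then A·3^1 = -18 gives A = -6, and Q(t) = -6·3^t.
Q(6) = -6·3^6 = -4374.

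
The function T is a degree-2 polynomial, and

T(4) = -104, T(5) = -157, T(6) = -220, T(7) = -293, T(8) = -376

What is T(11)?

-685

First differences: -53, -63, -73, -83. Second differences: -10, -10, -10.
Level-2 differences are constant, so T has degree 2.
Fitting a degree-2 polynomial gives T(k) = -5k² - 8k + 8.
Then T(11) = -685.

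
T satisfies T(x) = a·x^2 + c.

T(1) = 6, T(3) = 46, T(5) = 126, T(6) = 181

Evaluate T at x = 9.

From T(1) = 6 and T(3) = 46: 1a + c = 6 and 9a + c = 46.
Subtracting: 8a = 40, so a = 5; then c = 6 − 5·1 = 1.
So T(x) = 5x² + 1, and T(9) = 406.

406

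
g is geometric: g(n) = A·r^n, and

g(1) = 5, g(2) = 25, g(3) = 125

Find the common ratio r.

5

Consecutive ratio: 25/5 = 5, and 125/25 = 5, so r = 5.
Then A·5^1 = 5 gives A = 1, and g(n) = 1·5^n.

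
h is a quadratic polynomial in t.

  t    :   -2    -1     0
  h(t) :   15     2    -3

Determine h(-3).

36

Write h(t) = at² + bt + c; the 3 given values yield a linear system in the 3 coefficients.
Solving, h(t) = 4t² - t - 3.
Then h(-3) = 36.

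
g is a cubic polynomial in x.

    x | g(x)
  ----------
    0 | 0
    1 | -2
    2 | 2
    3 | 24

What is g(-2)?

-26

Write g(x) = ax³ + bx² + cx + d; the 4 given values yield a linear system in the 4 coefficients.
Solving, g(x) = 2x³ - 3x² - x.
Then g(-2) = -26.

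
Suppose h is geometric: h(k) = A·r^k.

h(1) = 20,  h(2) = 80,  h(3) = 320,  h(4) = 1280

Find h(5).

Consecutive ratio: 80/20 = 4, and 320/80 = 4, so r = 4.
Then A·4^1 = 20 gives A = 5, and h(k) = 5·4^k.
h(5) = 5·4^5 = 5120.

5120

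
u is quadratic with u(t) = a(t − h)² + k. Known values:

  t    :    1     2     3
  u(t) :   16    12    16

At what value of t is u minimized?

2

First differences -4, 4; second difference 8 = 2a, so a = 4.
Expanding, the t-coefficient is −2ah = -8h; matching it to the data gives h = 2, and then k = 12.
So u(t) = 4(t − 2)² + 12.
Hence h = 2.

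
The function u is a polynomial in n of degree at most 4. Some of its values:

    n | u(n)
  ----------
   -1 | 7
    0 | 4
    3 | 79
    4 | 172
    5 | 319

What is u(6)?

532

Write u(n) = an^4 + bn³ + cn² + dn + e; the 5 given values yield a linear system in the 5 coefficients.
Solving, the leading coefficient vanishes, and u(n) = 2n³ + 3n² - 2n + 4.
Then u(6) = 532.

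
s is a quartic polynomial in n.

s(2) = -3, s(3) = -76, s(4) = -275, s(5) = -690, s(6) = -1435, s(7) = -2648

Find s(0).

5

First differences: -73, -199, -415, -745, -1213. Second differences: -126, -216, -330, -468. Third differences: -90, -114, -138. Fourth differences: -24, -24.
Level-4 differences are constant, so s has degree 4.
Fitting a degree-4 polynomial gives s(n) = -n^4 - n³ + n² + 6n + 5.
Then s(0) = 5.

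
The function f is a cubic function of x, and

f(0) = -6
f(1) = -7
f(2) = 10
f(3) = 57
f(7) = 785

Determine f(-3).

-15

Write f(x) = ax³ + bx² + cx + d; the 5 given values yield a linear system in the 4 coefficients.
Solving, f(x) = 2x³ + 3x² - 6x - 6.
Then f(-3) = -15.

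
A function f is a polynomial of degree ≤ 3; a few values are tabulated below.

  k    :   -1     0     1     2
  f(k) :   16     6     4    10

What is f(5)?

76

Write f(k) = ak³ + bk² + ck + d; the 4 given values yield a linear system in the 4 coefficients.
Solving, the leading coefficient vanishes, and f(k) = 4k² - 6k + 6.
Then f(5) = 76.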